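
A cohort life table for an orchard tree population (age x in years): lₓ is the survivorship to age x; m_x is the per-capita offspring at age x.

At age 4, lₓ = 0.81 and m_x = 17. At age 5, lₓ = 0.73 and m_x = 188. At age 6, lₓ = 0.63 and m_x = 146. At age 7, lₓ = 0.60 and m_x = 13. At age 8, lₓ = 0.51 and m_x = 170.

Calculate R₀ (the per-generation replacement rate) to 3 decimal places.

337.490

R₀ = Σ lₓ m_x:
  age 4: 0.81 × 17 = 13.7700
  age 5: 0.73 × 188 = 137.2400
  age 6: 0.63 × 146 = 91.9800
  age 7: 0.60 × 13 = 7.8000
  age 8: 0.51 × 170 = 86.7000
R₀ = 13.7700 + 137.2400 + 91.9800 + 7.8000 + 86.7000 = 337.4900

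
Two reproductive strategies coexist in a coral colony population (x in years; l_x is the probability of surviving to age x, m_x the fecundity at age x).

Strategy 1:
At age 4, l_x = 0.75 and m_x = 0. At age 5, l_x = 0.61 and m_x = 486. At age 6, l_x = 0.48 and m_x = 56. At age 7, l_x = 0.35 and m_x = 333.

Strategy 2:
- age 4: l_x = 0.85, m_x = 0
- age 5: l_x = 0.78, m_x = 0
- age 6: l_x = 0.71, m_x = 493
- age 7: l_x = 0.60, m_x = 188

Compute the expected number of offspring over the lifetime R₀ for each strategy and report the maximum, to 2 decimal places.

462.83

Strategy 1: R₀ = 0.75×0 + 0.61×486 + 0.48×56 + 0.35×333 = 439.8900
Strategy 2: R₀ = 0.85×0 + 0.78×0 + 0.71×493 + 0.60×188 = 462.8300
Highest R₀: strategy 2 with 462.8300.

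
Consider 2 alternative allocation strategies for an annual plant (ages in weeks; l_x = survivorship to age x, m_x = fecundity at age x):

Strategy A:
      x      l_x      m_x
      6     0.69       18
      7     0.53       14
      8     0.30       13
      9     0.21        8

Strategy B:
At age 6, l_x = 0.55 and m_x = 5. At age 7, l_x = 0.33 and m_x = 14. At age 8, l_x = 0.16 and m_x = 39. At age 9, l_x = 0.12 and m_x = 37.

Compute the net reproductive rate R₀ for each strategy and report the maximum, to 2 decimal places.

25.42

Strategy A: R₀ = 0.69×18 + 0.53×14 + 0.30×13 + 0.21×8 = 25.4200
Strategy B: R₀ = 0.55×5 + 0.33×14 + 0.16×39 + 0.12×37 = 18.0500
Highest R₀: strategy A with 25.4200.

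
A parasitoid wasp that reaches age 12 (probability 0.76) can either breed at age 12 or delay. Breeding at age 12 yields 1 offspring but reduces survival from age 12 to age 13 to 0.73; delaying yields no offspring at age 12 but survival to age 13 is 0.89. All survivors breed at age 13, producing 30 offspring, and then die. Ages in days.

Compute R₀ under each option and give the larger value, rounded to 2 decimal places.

breed at age 12: R₀ = 0.76 × (1 + 0.73 × 30) = 0.76 × 22.9000 = 17.4040
delay to age 13: R₀ = 0.76 × (0.89 × 30) = 0.76 × 26.7000 = 20.2920
Higher: delay to age 13 (20.2920).

20.29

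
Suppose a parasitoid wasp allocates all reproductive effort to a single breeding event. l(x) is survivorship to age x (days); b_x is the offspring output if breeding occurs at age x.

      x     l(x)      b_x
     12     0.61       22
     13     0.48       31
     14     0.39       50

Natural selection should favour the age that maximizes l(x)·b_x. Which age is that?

14

Expected offspring if breeding at age x = l(x) × b_x:
  age 12: 0.61 × 22 = 13.420
  age 13: 0.48 × 31 = 14.880
  age 14: 0.39 × 50 = 19.500
Maximum at age 14 (19.500).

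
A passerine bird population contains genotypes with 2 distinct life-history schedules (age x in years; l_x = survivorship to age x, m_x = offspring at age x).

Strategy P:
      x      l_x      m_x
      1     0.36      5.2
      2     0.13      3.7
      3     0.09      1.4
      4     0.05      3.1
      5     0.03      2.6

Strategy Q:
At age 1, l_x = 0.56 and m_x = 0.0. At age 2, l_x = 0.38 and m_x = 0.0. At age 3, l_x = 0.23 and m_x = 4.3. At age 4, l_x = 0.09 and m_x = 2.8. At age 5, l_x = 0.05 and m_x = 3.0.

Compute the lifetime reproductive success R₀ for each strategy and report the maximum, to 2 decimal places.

Strategy P: R₀ = 0.36×5.2 + 0.13×3.7 + 0.09×1.4 + 0.05×3.1 + 0.03×2.6 = 2.7120
Strategy Q: R₀ = 0.56×0.0 + 0.38×0.0 + 0.23×4.3 + 0.09×2.8 + 0.05×3.0 = 1.3910
Highest R₀: strategy P with 2.7120.

2.71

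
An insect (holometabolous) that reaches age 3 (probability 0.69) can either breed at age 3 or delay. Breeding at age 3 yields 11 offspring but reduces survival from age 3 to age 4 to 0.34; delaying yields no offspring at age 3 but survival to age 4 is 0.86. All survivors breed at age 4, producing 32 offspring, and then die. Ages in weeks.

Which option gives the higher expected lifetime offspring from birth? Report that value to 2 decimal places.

breed at age 3: R₀ = 0.69 × (11 + 0.34 × 32) = 0.69 × 21.8800 = 15.0972
delay to age 4: R₀ = 0.69 × (0.86 × 32) = 0.69 × 27.5200 = 18.9888
Higher: delay to age 4 (18.9888).

18.99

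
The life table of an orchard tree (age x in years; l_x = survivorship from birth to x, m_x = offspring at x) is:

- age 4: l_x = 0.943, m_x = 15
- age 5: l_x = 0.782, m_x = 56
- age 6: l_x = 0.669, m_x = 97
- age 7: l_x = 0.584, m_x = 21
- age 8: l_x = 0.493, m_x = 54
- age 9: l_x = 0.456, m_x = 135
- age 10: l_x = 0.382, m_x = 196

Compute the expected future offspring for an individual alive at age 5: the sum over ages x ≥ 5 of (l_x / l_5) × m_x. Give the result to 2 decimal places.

l_5 = 0.782. Conditional survival from age 5 to x is l_x / l_5.
  x=5: (0.782/0.782) × 56 = 56.0000
  x=6: (0.669/0.782) × 97 = 82.9834
  x=7: (0.584/0.782) × 21 = 15.6829
  x=8: (0.493/0.782) × 54 = 34.0435
  x=9: (0.456/0.782) × 135 = 78.7212
  x=10: (0.382/0.782) × 196 = 95.7442
Sum = 56.0000 + 82.9834 + 15.6829 + 34.0435 + 78.7212 + 95.7442 = 363.1752

363.18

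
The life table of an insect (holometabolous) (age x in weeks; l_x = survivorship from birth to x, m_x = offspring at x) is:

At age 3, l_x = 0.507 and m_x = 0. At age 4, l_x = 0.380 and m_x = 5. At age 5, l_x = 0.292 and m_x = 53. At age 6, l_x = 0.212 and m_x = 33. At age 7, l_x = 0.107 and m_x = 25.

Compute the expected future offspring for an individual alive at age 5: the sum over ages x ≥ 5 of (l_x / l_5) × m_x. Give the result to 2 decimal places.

86.12

l_5 = 0.292. Conditional survival from age 5 to x is l_x / l_5.
  x=5: (0.292/0.292) × 53 = 53.0000
  x=6: (0.212/0.292) × 33 = 23.9589
  x=7: (0.107/0.292) × 25 = 9.1610
Sum = 53.0000 + 23.9589 + 9.1610 = 86.1199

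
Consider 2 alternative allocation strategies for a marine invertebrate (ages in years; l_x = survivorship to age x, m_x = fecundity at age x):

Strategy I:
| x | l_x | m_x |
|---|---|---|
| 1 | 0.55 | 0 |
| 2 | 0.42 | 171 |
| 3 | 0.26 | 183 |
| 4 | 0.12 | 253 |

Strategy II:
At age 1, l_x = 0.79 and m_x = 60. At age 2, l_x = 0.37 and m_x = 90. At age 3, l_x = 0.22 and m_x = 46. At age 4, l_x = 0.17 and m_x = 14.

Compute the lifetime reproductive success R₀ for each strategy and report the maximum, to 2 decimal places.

Strategy I: R₀ = 0.55×0 + 0.42×171 + 0.26×183 + 0.12×253 = 149.7600
Strategy II: R₀ = 0.79×60 + 0.37×90 + 0.22×46 + 0.17×14 = 93.2000
Highest R₀: strategy I with 149.7600.

149.76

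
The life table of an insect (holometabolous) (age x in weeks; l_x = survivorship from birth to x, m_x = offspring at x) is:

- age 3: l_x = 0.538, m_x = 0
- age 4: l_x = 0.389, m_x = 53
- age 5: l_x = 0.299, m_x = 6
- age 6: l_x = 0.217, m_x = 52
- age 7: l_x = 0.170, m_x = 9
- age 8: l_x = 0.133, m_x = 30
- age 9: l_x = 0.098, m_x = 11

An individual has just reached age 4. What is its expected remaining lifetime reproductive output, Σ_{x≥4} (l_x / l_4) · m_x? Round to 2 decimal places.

103.58

l_4 = 0.389. Conditional survival from age 4 to x is l_x / l_4.
  x=4: (0.389/0.389) × 53 = 53.0000
  x=5: (0.299/0.389) × 6 = 4.6118
  x=6: (0.217/0.389) × 52 = 29.0077
  x=7: (0.170/0.389) × 9 = 3.9332
  x=8: (0.133/0.389) × 30 = 10.2571
  x=9: (0.098/0.389) × 11 = 2.7712
Sum = 53.0000 + 4.6118 + 29.0077 + 3.9332 + 10.2571 + 2.7712 = 103.5810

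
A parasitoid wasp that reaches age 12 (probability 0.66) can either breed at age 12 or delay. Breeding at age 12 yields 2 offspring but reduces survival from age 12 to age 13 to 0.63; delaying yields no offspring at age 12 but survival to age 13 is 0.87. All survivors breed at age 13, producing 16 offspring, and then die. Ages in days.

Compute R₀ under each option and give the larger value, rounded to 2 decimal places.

breed at age 12: R₀ = 0.66 × (2 + 0.63 × 16) = 0.66 × 12.0800 = 7.9728
delay to age 13: R₀ = 0.66 × (0.87 × 16) = 0.66 × 13.9200 = 9.1872
Higher: delay to age 13 (9.1872).

9.19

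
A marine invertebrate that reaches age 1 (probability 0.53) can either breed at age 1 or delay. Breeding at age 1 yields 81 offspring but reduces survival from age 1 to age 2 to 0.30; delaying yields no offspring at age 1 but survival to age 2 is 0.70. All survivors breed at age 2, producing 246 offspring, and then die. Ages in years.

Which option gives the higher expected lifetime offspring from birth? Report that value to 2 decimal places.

91.27

breed at age 1: R₀ = 0.53 × (81 + 0.30 × 246) = 0.53 × 154.8000 = 82.0440
delay to age 2: R₀ = 0.53 × (0.70 × 246) = 0.53 × 172.2000 = 91.2660
Higher: delay to age 2 (91.2660).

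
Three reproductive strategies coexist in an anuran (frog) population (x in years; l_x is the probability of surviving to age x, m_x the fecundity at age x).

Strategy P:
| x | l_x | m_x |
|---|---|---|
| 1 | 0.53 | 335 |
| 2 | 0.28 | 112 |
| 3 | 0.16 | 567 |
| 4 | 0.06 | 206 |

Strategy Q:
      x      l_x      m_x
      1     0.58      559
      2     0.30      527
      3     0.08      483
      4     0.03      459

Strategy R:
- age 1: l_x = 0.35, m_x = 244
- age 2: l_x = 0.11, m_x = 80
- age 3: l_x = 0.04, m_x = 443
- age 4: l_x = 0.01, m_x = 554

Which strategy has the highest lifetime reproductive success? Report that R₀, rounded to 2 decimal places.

534.73

Strategy P: R₀ = 0.53×335 + 0.28×112 + 0.16×567 + 0.06×206 = 311.9900
Strategy Q: R₀ = 0.58×559 + 0.30×527 + 0.08×483 + 0.03×459 = 534.7300
Strategy R: R₀ = 0.35×244 + 0.11×80 + 0.04×443 + 0.01×554 = 117.4600
Highest R₀: strategy Q with 534.7300.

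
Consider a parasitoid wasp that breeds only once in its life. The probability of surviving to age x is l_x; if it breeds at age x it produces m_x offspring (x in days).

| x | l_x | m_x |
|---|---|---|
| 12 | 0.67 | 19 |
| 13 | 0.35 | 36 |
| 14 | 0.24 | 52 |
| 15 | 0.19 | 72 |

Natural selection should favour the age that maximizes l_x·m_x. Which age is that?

Expected offspring if breeding at age x = l_x × m_x:
  age 12: 0.67 × 19 = 12.730
  age 13: 0.35 × 36 = 12.600
  age 14: 0.24 × 52 = 12.480
  age 15: 0.19 × 72 = 13.680
Maximum at age 15 (13.680).

15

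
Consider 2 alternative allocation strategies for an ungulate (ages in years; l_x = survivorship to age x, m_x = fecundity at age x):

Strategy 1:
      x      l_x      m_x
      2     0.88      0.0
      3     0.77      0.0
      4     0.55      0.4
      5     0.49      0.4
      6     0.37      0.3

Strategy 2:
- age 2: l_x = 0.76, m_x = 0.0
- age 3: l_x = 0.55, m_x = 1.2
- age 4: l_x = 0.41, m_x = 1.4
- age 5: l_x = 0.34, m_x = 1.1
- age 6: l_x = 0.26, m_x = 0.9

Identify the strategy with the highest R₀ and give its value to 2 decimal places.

Strategy 1: R₀ = 0.88×0.0 + 0.77×0.0 + 0.55×0.4 + 0.49×0.4 + 0.37×0.3 = 0.5270
Strategy 2: R₀ = 0.76×0.0 + 0.55×1.2 + 0.41×1.4 + 0.34×1.1 + 0.26×0.9 = 1.8420
Highest R₀: strategy 2 with 1.8420.

1.84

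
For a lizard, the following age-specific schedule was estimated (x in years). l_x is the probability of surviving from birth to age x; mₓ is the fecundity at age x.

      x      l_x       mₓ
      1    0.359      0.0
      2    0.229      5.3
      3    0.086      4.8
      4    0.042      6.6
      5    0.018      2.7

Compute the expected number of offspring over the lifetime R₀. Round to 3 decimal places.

R₀ = Σ l_x mₓ:
  age 1: 0.359 × 0.0 = 0.0000
  age 2: 0.229 × 5.3 = 1.2137
  age 3: 0.086 × 4.8 = 0.4128
  age 4: 0.042 × 6.6 = 0.2772
  age 5: 0.018 × 2.7 = 0.0486
R₀ = 0.0000 + 1.2137 + 0.4128 + 0.2772 + 0.0486 = 1.9523

1.952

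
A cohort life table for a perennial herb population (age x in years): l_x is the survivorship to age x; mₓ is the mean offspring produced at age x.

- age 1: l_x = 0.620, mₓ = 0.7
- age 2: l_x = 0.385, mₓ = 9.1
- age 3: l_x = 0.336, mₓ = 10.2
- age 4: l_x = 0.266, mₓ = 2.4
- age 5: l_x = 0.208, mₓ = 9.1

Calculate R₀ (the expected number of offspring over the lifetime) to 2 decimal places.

R₀ = Σ l_x mₓ:
  age 1: 0.620 × 0.7 = 0.4340
  age 2: 0.385 × 9.1 = 3.5035
  age 3: 0.336 × 10.2 = 3.4272
  age 4: 0.266 × 2.4 = 0.6384
  age 5: 0.208 × 9.1 = 1.8928
R₀ = 0.4340 + 3.5035 + 3.4272 + 0.6384 + 1.8928 = 9.8959

9.90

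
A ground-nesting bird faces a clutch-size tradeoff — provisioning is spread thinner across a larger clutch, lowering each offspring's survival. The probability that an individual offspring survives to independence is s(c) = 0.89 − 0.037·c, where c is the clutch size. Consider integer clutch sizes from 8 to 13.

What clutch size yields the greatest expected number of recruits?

12

Expected recruits = c × s(c):
  c=8: 8 × 0.594 = 4.752
  c=9: 9 × 0.557 = 5.013
  c=10: 10 × 0.520 = 5.200
  c=11: 11 × 0.483 = 5.313
  c=12: 12 × 0.446 = 5.352
  c=13: 13 × 0.409 = 5.317
Maximum at c = 12 (5.352 recruits).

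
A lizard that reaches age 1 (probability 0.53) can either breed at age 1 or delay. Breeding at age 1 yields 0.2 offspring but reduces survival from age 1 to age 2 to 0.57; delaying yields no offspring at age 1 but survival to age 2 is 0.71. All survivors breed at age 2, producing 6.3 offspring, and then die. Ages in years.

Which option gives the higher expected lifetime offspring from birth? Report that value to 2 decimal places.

2.37

breed at age 1: R₀ = 0.53 × (0.2 + 0.57 × 6.3) = 0.53 × 3.7910 = 2.0092
delay to age 2: R₀ = 0.53 × (0.71 × 6.3) = 0.53 × 4.4730 = 2.3707
Higher: delay to age 2 (2.3707).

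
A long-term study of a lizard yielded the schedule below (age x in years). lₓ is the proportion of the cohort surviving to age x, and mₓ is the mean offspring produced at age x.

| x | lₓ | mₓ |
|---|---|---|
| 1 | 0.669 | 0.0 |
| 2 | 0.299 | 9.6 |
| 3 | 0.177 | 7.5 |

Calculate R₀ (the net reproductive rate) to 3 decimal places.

4.198

R₀ = Σ lₓ mₓ:
  age 1: 0.669 × 0.0 = 0.0000
  age 2: 0.299 × 9.6 = 2.8704
  age 3: 0.177 × 7.5 = 1.3275
R₀ = 0.0000 + 2.8704 + 1.3275 = 4.1979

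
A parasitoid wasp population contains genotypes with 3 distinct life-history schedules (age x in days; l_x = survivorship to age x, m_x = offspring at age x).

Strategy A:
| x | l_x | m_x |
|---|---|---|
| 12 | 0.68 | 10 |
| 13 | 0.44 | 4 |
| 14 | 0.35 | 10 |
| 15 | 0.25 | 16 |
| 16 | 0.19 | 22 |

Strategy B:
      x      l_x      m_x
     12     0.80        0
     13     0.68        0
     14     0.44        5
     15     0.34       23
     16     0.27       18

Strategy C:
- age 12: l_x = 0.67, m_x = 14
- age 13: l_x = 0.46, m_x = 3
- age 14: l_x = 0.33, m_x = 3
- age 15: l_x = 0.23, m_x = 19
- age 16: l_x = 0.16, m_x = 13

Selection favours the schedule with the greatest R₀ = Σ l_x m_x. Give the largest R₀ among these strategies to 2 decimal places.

Strategy A: R₀ = 0.68×10 + 0.44×4 + 0.35×10 + 0.25×16 + 0.19×22 = 20.2400
Strategy B: R₀ = 0.80×0 + 0.68×0 + 0.44×5 + 0.34×23 + 0.27×18 = 14.8800
Strategy C: R₀ = 0.67×14 + 0.46×3 + 0.33×3 + 0.23×19 + 0.16×13 = 18.2000
Highest R₀: strategy A with 20.2400.

20.24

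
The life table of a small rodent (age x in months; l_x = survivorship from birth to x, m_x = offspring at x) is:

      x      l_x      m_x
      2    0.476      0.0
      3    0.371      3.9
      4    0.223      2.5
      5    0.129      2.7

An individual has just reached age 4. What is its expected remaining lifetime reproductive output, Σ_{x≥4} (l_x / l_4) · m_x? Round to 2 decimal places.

4.06

l_4 = 0.223. Conditional survival from age 4 to x is l_x / l_4.
  x=4: (0.223/0.223) × 2.5 = 2.5000
  x=5: (0.129/0.223) × 2.7 = 1.5619
Sum = 2.5000 + 1.5619 = 4.0619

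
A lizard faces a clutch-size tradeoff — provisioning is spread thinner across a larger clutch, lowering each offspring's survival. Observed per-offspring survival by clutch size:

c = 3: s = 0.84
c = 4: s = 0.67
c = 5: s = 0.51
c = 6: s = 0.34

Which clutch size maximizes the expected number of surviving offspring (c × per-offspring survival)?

Expected surviving offspring = c × s(c):
  c=3: 3 × 0.84 = 2.520
  c=4: 4 × 0.67 = 2.680
  c=5: 5 × 0.51 = 2.550
  c=6: 6 × 0.34 = 2.040
Maximum at c = 4 (2.680 surviving offspring).

4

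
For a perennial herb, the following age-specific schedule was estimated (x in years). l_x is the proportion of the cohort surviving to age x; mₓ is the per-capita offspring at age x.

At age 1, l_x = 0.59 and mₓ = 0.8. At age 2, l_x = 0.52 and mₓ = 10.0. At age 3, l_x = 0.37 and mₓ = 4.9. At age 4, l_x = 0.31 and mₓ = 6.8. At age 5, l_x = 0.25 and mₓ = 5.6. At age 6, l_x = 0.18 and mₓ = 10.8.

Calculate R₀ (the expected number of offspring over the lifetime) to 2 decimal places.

R₀ = Σ l_x mₓ:
  age 1: 0.59 × 0.8 = 0.4720
  age 2: 0.52 × 10.0 = 5.2000
  age 3: 0.37 × 4.9 = 1.8130
  age 4: 0.31 × 6.8 = 2.1080
  age 5: 0.25 × 5.6 = 1.4000
  age 6: 0.18 × 10.8 = 1.9440
R₀ = 0.4720 + 5.2000 + 1.8130 + 2.1080 + 1.4000 + 1.9440 = 12.9370

12.94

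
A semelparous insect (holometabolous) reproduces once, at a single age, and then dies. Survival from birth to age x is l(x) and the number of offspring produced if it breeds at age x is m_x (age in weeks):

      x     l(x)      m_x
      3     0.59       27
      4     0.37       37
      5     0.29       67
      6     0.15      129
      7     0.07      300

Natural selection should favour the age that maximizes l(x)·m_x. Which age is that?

Expected offspring if breeding at age x = l(x) × m_x:
  age 3: 0.59 × 27 = 15.930
  age 4: 0.37 × 37 = 13.690
  age 5: 0.29 × 67 = 19.430
  age 6: 0.15 × 129 = 19.350
  age 7: 0.07 × 300 = 21.000
Maximum at age 7 (21.000).

7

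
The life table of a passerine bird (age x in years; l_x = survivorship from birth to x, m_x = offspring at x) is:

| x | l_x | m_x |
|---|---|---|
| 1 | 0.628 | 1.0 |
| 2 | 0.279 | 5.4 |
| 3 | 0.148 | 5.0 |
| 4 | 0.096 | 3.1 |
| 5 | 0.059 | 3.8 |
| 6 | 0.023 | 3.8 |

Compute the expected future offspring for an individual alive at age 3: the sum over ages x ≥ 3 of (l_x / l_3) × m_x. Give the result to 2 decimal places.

l_3 = 0.148. Conditional survival from age 3 to x is l_x / l_3.
  x=3: (0.148/0.148) × 5.0 = 5.0000
  x=4: (0.096/0.148) × 3.1 = 2.0108
  x=5: (0.059/0.148) × 3.8 = 1.5149
  x=6: (0.023/0.148) × 3.8 = 0.5905
Sum = 5.0000 + 2.0108 + 1.5149 + 0.5905 = 9.1162

9.12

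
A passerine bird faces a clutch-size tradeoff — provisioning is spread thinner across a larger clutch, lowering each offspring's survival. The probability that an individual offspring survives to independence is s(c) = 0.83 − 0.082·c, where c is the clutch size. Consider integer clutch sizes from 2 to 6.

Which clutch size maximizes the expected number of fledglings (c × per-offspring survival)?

Expected fledglings = c × s(c):
  c=2: 2 × 0.666 = 1.332
  c=3: 3 × 0.584 = 1.752
  c=4: 4 × 0.502 = 2.008
  c=5: 5 × 0.420 = 2.100
  c=6: 6 × 0.338 = 2.028
Maximum at c = 5 (2.100 fledglings).

5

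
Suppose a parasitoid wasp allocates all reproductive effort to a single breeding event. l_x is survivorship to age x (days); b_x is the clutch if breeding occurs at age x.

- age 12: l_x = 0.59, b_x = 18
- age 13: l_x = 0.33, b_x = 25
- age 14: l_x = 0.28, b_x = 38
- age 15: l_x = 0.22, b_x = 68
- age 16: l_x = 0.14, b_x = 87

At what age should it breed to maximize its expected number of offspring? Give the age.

15

Expected offspring if breeding at age x = l_x × b_x:
  age 12: 0.59 × 18 = 10.620
  age 13: 0.33 × 25 = 8.250
  age 14: 0.28 × 38 = 10.640
  age 15: 0.22 × 68 = 14.960
  age 16: 0.14 × 87 = 12.180
Maximum at age 15 (14.960).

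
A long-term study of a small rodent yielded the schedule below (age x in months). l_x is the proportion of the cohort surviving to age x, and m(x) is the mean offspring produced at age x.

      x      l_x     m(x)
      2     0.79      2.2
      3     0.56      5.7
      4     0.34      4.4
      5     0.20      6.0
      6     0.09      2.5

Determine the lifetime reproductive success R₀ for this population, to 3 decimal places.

R₀ = Σ l_x m(x):
  age 2: 0.79 × 2.2 = 1.7380
  age 3: 0.56 × 5.7 = 3.1920
  age 4: 0.34 × 4.4 = 1.4960
  age 5: 0.20 × 6.0 = 1.2000
  age 6: 0.09 × 2.5 = 0.2250
R₀ = 1.7380 + 3.1920 + 1.4960 + 1.2000 + 0.2250 = 7.8510

7.851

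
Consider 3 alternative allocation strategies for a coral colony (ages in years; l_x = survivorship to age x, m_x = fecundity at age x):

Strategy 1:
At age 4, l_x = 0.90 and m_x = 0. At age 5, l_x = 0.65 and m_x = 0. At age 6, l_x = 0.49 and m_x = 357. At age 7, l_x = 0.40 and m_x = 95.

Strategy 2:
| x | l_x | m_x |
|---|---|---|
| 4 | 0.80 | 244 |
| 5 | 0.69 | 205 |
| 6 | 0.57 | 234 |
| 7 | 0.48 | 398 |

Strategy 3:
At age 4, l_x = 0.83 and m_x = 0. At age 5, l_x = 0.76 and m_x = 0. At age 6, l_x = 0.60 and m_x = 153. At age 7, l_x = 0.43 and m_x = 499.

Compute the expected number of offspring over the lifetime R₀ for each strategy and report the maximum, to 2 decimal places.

Strategy 1: R₀ = 0.90×0 + 0.65×0 + 0.49×357 + 0.40×95 = 212.9300
Strategy 2: R₀ = 0.80×244 + 0.69×205 + 0.57×234 + 0.48×398 = 661.0700
Strategy 3: R₀ = 0.83×0 + 0.76×0 + 0.60×153 + 0.43×499 = 306.3700
Highest R₀: strategy 2 with 661.0700.

661.07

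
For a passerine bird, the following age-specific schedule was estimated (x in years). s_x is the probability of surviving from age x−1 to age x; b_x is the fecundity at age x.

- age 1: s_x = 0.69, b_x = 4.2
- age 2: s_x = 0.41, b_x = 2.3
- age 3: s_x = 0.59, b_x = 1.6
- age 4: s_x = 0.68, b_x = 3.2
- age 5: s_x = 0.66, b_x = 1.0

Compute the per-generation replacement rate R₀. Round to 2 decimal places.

Survivorship from birth: l_x = s_1·s_2·…·s_x.
  l_1 = 0.69000
  l_2 = 0.28290
  l_3 = 0.16691
  l_4 = 0.11350
  l_5 = 0.07491
R₀ = Σ l_x b_x:
  age 1: 0.69000 × 4.2 = 2.8980
  age 2: 0.28290 × 2.3 = 0.6507
  age 3: 0.16691 × 1.6 = 0.2671
  age 4: 0.11350 × 3.2 = 0.3632
  age 5: 0.07491 × 1.0 = 0.0749
R₀ = 2.8980 + 0.6507 + 0.2671 + 0.3632 + 0.0749 = 4.2538

4.25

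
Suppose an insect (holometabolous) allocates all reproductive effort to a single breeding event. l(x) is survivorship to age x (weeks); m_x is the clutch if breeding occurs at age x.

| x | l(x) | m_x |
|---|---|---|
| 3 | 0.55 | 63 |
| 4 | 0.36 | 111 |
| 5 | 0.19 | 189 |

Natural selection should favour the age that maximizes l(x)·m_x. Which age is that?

Expected offspring if breeding at age x = l(x) × m_x:
  age 3: 0.55 × 63 = 34.650
  age 4: 0.36 × 111 = 39.960
  age 5: 0.19 × 189 = 35.910
Maximum at age 4 (39.960).

4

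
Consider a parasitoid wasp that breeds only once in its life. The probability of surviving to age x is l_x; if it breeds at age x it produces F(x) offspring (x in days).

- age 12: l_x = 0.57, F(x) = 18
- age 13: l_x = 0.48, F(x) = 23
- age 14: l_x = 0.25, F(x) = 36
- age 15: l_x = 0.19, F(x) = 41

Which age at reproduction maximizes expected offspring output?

Expected offspring if breeding at age x = l_x × F(x):
  age 12: 0.57 × 18 = 10.260
  age 13: 0.48 × 23 = 11.040
  age 14: 0.25 × 36 = 9.000
  age 15: 0.19 × 41 = 7.790
Maximum at age 13 (11.040).

13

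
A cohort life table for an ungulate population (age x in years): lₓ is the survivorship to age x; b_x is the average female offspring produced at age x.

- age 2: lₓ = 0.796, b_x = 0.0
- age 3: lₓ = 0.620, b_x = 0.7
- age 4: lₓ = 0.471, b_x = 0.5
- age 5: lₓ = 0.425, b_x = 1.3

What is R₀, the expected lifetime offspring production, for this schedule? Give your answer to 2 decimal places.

R₀ = Σ lₓ b_x:
  age 2: 0.796 × 0.0 = 0.0000
  age 3: 0.620 × 0.7 = 0.4340
  age 4: 0.471 × 0.5 = 0.2355
  age 5: 0.425 × 1.3 = 0.5525
R₀ = 0.0000 + 0.4340 + 0.2355 + 0.5525 = 1.2220

1.22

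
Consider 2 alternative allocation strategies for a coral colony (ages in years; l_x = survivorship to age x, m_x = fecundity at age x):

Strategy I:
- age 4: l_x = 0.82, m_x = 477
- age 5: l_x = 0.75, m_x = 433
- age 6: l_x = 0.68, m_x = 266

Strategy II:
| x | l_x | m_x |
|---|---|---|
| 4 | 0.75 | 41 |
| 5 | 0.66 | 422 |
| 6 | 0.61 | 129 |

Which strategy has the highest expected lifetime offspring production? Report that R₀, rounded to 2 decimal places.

896.77

Strategy I: R₀ = 0.82×477 + 0.75×433 + 0.68×266 = 896.7700
Strategy II: R₀ = 0.75×41 + 0.66×422 + 0.61×129 = 387.9600
Highest R₀: strategy I with 896.7700.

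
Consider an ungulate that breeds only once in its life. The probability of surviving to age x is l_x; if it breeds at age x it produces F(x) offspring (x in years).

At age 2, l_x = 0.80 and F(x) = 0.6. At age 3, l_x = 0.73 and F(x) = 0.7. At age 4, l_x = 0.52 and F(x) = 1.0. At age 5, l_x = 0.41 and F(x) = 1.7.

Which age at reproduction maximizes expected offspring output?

5

Expected offspring if breeding at age x = l_x × F(x):
  age 2: 0.80 × 0.6 = 0.480
  age 3: 0.73 × 0.7 = 0.511
  age 4: 0.52 × 1.0 = 0.520
  age 5: 0.41 × 1.7 = 0.697
Maximum at age 5 (0.697).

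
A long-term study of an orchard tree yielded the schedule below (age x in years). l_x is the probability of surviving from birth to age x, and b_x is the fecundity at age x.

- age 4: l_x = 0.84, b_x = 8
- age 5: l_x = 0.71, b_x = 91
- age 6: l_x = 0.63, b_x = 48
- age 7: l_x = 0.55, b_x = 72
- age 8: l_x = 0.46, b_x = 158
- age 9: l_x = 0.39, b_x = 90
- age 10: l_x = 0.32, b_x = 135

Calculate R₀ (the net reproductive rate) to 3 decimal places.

R₀ = Σ l_x b_x:
  age 4: 0.84 × 8 = 6.7200
  age 5: 0.71 × 91 = 64.6100
  age 6: 0.63 × 48 = 30.2400
  age 7: 0.55 × 72 = 39.6000
  age 8: 0.46 × 158 = 72.6800
  age 9: 0.39 × 90 = 35.1000
  age 10: 0.32 × 135 = 43.2000
R₀ = 6.7200 + 64.6100 + 30.2400 + 39.6000 + 72.6800 + 35.1000 + 43.2000 = 292.1500

292.150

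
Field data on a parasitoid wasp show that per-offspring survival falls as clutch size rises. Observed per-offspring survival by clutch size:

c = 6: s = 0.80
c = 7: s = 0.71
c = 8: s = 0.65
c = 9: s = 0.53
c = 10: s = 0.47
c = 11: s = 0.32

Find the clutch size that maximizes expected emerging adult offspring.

8

Expected emerging adult offspring = c × s(c):
  c=6: 6 × 0.80 = 4.800
  c=7: 7 × 0.71 = 4.970
  c=8: 8 × 0.65 = 5.200
  c=9: 9 × 0.53 = 4.770
  c=10: 10 × 0.47 = 4.700
  c=11: 11 × 0.32 = 3.520
Maximum at c = 8 (5.200 emerging adult offspring).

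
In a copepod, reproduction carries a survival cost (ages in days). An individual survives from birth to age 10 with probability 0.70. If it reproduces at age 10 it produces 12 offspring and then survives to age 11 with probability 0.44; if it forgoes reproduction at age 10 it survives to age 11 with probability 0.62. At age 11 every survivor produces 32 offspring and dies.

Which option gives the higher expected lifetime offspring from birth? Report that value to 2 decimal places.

18.26

breed at age 10: R₀ = 0.70 × (12 + 0.44 × 32) = 0.70 × 26.0800 = 18.2560
delay to age 11: R₀ = 0.70 × (0.62 × 32) = 0.70 × 19.8400 = 13.8880
Higher: breed at age 10 (18.2560).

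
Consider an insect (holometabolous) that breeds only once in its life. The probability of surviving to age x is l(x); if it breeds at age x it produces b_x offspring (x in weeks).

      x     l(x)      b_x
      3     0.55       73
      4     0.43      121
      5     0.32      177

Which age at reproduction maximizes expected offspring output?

5

Expected offspring if breeding at age x = l(x) × b_x:
  age 3: 0.55 × 73 = 40.150
  age 4: 0.43 × 121 = 52.030
  age 5: 0.32 × 177 = 56.640
Maximum at age 5 (56.640).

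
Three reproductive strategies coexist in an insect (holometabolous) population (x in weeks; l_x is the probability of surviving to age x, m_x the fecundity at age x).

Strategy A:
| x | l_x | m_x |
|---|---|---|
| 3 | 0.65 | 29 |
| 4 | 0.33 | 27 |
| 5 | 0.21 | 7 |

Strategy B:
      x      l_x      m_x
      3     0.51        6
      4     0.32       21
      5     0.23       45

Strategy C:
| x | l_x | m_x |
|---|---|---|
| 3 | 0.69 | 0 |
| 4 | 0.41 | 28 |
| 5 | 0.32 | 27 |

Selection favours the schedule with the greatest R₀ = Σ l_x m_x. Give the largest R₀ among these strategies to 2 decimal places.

Strategy A: R₀ = 0.65×29 + 0.33×27 + 0.21×7 = 29.2300
Strategy B: R₀ = 0.51×6 + 0.32×21 + 0.23×45 = 20.1300
Strategy C: R₀ = 0.69×0 + 0.41×28 + 0.32×27 = 20.1200
Highest R₀: strategy A with 29.2300.

29.23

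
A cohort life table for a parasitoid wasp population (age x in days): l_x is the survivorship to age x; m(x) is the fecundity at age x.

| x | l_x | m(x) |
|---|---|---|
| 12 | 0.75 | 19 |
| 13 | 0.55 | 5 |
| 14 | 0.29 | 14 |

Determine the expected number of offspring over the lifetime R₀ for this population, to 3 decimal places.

R₀ = Σ l_x m(x):
  age 12: 0.75 × 19 = 14.2500
  age 13: 0.55 × 5 = 2.7500
  age 14: 0.29 × 14 = 4.0600
R₀ = 14.2500 + 2.7500 + 4.0600 = 21.0600

21.060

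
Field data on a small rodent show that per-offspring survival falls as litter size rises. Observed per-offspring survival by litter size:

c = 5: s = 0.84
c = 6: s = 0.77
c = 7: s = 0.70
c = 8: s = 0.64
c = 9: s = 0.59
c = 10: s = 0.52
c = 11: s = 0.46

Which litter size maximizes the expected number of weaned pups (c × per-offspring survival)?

9

Expected weaned pups = c × s(c):
  c=5: 5 × 0.84 = 4.200
  c=6: 6 × 0.77 = 4.620
  c=7: 7 × 0.70 = 4.900
  c=8: 8 × 0.64 = 5.120
  c=9: 9 × 0.59 = 5.310
  c=10: 10 × 0.52 = 5.200
  c=11: 11 × 0.46 = 5.060
Maximum at c = 9 (5.310 weaned pups).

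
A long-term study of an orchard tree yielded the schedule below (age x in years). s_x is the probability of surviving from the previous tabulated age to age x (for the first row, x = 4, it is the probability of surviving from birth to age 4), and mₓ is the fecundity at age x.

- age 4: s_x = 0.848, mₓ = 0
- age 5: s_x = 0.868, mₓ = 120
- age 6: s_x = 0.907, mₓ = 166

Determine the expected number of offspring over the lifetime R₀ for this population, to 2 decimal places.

Survivorship from birth: l_x = s_4·s_5·…·s_x.
  l_4 = 0.84800
  l_5 = 0.73606
  l_6 = 0.66761
R₀ = Σ l_x mₓ:
  age 4: 0.84800 × 0 = 0.0000
  age 5: 0.73606 × 120 = 88.3272
  age 6: 0.66761 × 166 = 110.8233
R₀ = 0.0000 + 88.3272 + 110.8233 = 199.1505

199.15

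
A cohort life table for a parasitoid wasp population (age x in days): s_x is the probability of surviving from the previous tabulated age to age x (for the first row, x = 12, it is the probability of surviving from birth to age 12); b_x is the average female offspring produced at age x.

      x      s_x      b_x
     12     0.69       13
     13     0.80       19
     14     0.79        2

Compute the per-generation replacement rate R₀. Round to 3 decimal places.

20.330

Survivorship from birth: l_x = s_12·s_13·…·s_x.
  l_12 = 0.69000
  l_13 = 0.55200
  l_14 = 0.43608
R₀ = Σ l_x b_x:
  age 12: 0.69000 × 13 = 8.9700
  age 13: 0.55200 × 19 = 10.4880
  age 14: 0.43608 × 2 = 0.8722
R₀ = 8.9700 + 10.4880 + 0.8722 = 20.3302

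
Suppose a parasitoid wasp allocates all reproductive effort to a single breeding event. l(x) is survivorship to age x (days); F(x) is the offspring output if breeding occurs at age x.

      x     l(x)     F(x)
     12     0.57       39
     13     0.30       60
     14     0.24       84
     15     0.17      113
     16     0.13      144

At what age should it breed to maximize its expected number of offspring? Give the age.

12

Expected offspring if breeding at age x = l(x) × F(x):
  age 12: 0.57 × 39 = 22.230
  age 13: 0.30 × 60 = 18.000
  age 14: 0.24 × 84 = 20.160
  age 15: 0.17 × 113 = 19.210
  age 16: 0.13 × 144 = 18.720
Maximum at age 12 (22.230).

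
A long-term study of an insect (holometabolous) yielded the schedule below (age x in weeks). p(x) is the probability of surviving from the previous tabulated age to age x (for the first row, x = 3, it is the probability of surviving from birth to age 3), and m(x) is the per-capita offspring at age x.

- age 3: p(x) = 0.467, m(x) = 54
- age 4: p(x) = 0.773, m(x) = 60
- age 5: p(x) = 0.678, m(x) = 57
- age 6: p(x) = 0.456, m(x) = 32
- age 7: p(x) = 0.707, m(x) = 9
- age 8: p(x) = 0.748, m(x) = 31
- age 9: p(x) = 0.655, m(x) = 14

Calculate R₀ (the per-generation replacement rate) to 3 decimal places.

Survivorship from birth: l_x = p_3·p_4·…·p_x.
  l_3 = 0.46700
  l_4 = 0.36099
  l_5 = 0.24475
  l_6 = 0.11161
  l_7 = 0.07891
  l_8 = 0.05902
  l_9 = 0.03866
R₀ = Σ l_x m(x):
  age 3: 0.46700 × 54 = 25.2180
  age 4: 0.36099 × 60 = 21.6594
  age 5: 0.24475 × 57 = 13.9507
  age 6: 0.11161 × 32 = 3.5715
  age 7: 0.07891 × 9 = 0.7102
  age 8: 0.05902 × 31 = 1.8296
  age 9: 0.03866 × 14 = 0.5412
R₀ = 25.2180 + 21.6594 + 13.9507 + 3.5715 + 0.7102 + 1.8296 + 0.5412 = 67.4807

67.481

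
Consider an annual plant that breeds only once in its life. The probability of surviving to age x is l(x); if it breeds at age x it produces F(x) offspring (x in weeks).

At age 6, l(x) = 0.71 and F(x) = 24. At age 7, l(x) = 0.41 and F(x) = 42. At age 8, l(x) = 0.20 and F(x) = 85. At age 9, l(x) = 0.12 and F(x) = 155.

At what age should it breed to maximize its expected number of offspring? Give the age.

Expected offspring if breeding at age x = l(x) × F(x):
  age 6: 0.71 × 24 = 17.040
  age 7: 0.41 × 42 = 17.220
  age 8: 0.20 × 85 = 17.000
  age 9: 0.12 × 155 = 18.600
Maximum at age 9 (18.600).

9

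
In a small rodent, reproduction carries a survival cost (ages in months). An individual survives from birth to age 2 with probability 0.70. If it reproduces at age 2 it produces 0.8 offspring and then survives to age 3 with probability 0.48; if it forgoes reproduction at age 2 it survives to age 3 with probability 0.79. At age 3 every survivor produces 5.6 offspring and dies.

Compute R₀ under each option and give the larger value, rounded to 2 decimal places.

breed at age 2: R₀ = 0.70 × (0.8 + 0.48 × 5.6) = 0.70 × 3.4880 = 2.4416
delay to age 3: R₀ = 0.70 × (0.79 × 5.6) = 0.70 × 4.4240 = 3.0968
Higher: delay to age 3 (3.0968).

3.10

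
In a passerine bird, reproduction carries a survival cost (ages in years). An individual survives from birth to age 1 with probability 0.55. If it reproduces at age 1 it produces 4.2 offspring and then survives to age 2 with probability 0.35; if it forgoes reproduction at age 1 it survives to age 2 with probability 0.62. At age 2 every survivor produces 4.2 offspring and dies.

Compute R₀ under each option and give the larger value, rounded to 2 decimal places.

breed at age 1: R₀ = 0.55 × (4.2 + 0.35 × 4.2) = 0.55 × 5.6700 = 3.1185
delay to age 2: R₀ = 0.55 × (0.62 × 4.2) = 0.55 × 2.6040 = 1.4322
Higher: breed at age 1 (3.1185).

3.12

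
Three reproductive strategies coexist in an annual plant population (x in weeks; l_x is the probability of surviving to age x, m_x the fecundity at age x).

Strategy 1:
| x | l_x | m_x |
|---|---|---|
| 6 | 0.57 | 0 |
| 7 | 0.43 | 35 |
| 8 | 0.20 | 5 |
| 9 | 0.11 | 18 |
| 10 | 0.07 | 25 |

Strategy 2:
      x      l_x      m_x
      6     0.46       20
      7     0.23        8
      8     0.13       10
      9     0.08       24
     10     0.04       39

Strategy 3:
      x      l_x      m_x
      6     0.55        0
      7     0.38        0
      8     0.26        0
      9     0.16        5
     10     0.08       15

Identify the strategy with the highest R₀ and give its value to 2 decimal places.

Strategy 1: R₀ = 0.57×0 + 0.43×35 + 0.20×5 + 0.11×18 + 0.07×25 = 19.7800
Strategy 2: R₀ = 0.46×20 + 0.23×8 + 0.13×10 + 0.08×24 + 0.04×39 = 15.8200
Strategy 3: R₀ = 0.55×0 + 0.38×0 + 0.26×0 + 0.16×5 + 0.08×15 = 2.0000
Highest R₀: strategy 1 with 19.7800.

19.78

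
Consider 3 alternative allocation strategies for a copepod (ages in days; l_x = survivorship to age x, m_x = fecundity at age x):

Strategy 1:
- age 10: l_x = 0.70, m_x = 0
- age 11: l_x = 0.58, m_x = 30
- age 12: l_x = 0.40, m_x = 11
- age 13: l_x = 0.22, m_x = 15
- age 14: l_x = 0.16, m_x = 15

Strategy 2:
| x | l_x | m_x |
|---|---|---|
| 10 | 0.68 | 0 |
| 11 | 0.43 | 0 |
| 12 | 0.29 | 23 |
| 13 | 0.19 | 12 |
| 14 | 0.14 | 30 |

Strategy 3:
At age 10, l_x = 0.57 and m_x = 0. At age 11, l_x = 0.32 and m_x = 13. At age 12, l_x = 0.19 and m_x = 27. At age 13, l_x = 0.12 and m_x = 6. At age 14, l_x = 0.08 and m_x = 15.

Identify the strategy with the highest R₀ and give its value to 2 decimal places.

27.50

Strategy 1: R₀ = 0.70×0 + 0.58×30 + 0.40×11 + 0.22×15 + 0.16×15 = 27.5000
Strategy 2: R₀ = 0.68×0 + 0.43×0 + 0.29×23 + 0.19×12 + 0.14×30 = 13.1500
Strategy 3: R₀ = 0.57×0 + 0.32×13 + 0.19×27 + 0.12×6 + 0.08×15 = 11.2100
Highest R₀: strategy 1 with 27.5000.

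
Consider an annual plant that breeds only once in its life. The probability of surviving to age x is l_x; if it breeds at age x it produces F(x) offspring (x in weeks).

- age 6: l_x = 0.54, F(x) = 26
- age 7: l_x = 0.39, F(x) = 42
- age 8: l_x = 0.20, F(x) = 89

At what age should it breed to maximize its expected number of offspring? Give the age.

Expected offspring if breeding at age x = l_x × F(x):
  age 6: 0.54 × 26 = 14.040
  age 7: 0.39 × 42 = 16.380
  age 8: 0.20 × 89 = 17.800
Maximum at age 8 (17.800).

8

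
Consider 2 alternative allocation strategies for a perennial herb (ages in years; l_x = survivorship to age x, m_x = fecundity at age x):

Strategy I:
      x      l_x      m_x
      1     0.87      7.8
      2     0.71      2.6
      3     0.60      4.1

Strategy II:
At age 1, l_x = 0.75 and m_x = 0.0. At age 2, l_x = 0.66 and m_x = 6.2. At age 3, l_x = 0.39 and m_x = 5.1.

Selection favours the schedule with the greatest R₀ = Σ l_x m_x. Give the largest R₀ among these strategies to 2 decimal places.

Strategy I: R₀ = 0.87×7.8 + 0.71×2.6 + 0.60×4.1 = 11.0920
Strategy II: R₀ = 0.75×0.0 + 0.66×6.2 + 0.39×5.1 = 6.0810
Highest R₀: strategy I with 11.0920.

11.09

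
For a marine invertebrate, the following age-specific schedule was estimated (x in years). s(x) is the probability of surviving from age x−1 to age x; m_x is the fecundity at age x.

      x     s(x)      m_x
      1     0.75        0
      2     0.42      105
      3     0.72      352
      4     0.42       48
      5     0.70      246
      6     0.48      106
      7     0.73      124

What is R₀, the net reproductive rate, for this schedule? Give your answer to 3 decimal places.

Survivorship from birth: l_x = s_1·s_2·…·s_x.
  l_1 = 0.75000
  l_2 = 0.31500
  l_3 = 0.22680
  l_4 = 0.09526
  l_5 = 0.06668
  l_6 = 0.03201
  l_7 = 0.02336
R₀ = Σ l_x m_x:
  age 1: 0.75000 × 0 = 0.0000
  age 2: 0.31500 × 105 = 33.0750
  age 3: 0.22680 × 352 = 79.8336
  age 4: 0.09526 × 48 = 4.5725
  age 5: 0.06668 × 246 = 16.4033
  age 6: 0.03201 × 106 = 3.3931
  age 7: 0.02336 × 124 = 2.8966
R₀ = 0.0000 + 33.0750 + 79.8336 + 4.5725 + 16.4033 + 3.3931 + 2.8966 = 140.1741

140.174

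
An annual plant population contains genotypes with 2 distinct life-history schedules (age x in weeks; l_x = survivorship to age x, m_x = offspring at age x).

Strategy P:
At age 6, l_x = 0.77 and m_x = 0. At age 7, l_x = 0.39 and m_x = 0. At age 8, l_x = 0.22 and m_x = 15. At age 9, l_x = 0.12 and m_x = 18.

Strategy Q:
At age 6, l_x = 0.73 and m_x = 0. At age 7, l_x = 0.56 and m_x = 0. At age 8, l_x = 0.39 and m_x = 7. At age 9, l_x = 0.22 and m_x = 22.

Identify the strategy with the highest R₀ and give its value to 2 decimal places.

Strategy P: R₀ = 0.77×0 + 0.39×0 + 0.22×15 + 0.12×18 = 5.4600
Strategy Q: R₀ = 0.73×0 + 0.56×0 + 0.39×7 + 0.22×22 = 7.5700
Highest R₀: strategy Q with 7.5700.

7.57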